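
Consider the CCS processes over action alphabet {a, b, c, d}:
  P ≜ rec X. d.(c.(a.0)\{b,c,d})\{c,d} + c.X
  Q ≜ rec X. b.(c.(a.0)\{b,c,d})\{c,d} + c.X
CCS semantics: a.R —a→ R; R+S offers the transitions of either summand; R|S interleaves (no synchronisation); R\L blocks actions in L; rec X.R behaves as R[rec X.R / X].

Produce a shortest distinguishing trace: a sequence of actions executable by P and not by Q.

LTS(P): 2 reachable states
  m0 = rec X. d.(c.(a.0)\{b,c,d})\{c,d} + c.X :: —c→ m0, —d→ m1
  m1 = (c.(a.0)\{b,c,d})\{c,d} :: ·
LTS(Q): 2 reachable states
  n0 = rec X. b.(c.(a.0)\{b,c,d})\{c,d} + c.X :: —b→ n1, —c→ n0
  n1 = (c.(a.0)\{b,c,d})\{c,d} :: ·
Run σ = ⟨d⟩ on P: start {m0}
  after d @ step 1: {m1}
  P completes σ.
Run σ = ⟨d⟩ on Q: start {n0}
  after d @ step 1: ∅ (Q stuck)

d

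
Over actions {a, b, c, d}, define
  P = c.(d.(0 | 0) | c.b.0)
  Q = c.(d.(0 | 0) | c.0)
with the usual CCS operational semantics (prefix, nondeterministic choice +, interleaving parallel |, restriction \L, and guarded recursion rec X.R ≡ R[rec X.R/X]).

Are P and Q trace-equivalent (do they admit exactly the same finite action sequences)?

trace-distinct — witness ⟨ccb⟩

P's transition system — 7 states:
  p0 = c.(d.(0 | 0) | c.b.0) → ··c··> p1
  p1 = d.(0 | 0) | c.b.0 → ··c··> p2, ··d··> p3
  p2 = d.(0 | 0) | b.0 → ··b··> p4, ··d··> p5
  p3 = 0 | 0 | c.b.0 → ··c··> p5
  p4 = d.(0 | 0) | 0 → ··d··> p6
  p5 = 0 | 0 | b.0 → ··b··> p6
  p6 = 0 | 0 | 0 → (no moves)
Q's transition system — 5 states:
  q0 = c.(d.(0 | 0) | c.0) → ··c··> q1
  q1 = d.(0 | 0) | c.0 → ··c··> q2, ··d··> q3
  q2 = d.(0 | 0) | 0 → ··d··> q4
  q3 = 0 | 0 | c.0 → ··c··> q4
  q4 = 0 | 0 | 0 → (no moves)
Executing ccb from P (initial set {p0}):
  after c @ step 1: {p1}
  after c @ step 2: {p2}
  after b @ step 3: {p4}
  — P admits the full trace.
Executing ccb from Q (initial set {q0}):
  after c @ step 1: {q1}
  after c @ step 2: {q2}
  after b @ step 3: ∅  — Q cannot continue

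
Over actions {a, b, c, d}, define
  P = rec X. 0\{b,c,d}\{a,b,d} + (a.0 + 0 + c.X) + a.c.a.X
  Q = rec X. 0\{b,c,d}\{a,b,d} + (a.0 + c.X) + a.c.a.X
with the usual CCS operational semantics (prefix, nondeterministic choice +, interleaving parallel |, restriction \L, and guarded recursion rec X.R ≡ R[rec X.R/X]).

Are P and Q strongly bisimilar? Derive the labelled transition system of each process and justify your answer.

P ~ Q

LTS(P): 4 reachable states
  m0 = rec X. 0\{b,c,d}\{a,b,d} + (a.0 + 0 + c.X) + a.c.a.X :: —a→ m1, —a→ m2, —c→ m0
  m1 = 0 :: stopped
  m2 = c.a.(rec X. 0\{b,c,d}\{a,b,d} + (a.0 + 0 + c.X) + a.c.a.X) :: —c→ m3
  m3 = a.(rec X. 0\{b,c,d}\{a,b,d} + (a.0 + 0 + c.X) + a.c.a.X) :: —a→ m0
LTS(Q): 4 reachable states
  n0 = rec X. 0\{b,c,d}\{a,b,d} + (a.0 + c.X) + a.c.a.X :: —a→ n1, —a→ n2, —c→ n0
  n1 = 0 :: stopped
  n2 = c.a.(rec X. 0\{b,c,d}\{a,b,d} + (a.0 + c.X) + a.c.a.X) :: —c→ n3
  n3 = a.(rec X. 0\{b,c,d}\{a,b,d} + (a.0 + c.X) + a.c.a.X) :: —a→ n0
Coarsest stable partition (strong bisimilarity classes):
  B0 = {m0, n0}
  B1 = {m2, n2}
  B2 = {m3, n3}
  B3 = {m1, n1}
m0 ∈ B0, n0 ∈ B0 → same block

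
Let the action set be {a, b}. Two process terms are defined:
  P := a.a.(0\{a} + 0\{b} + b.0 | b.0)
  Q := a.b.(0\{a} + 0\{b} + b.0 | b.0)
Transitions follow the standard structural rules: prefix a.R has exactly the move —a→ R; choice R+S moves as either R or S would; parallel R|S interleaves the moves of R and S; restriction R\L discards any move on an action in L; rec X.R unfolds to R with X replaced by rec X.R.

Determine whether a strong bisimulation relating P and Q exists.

LTS(P): 6 reachable states
  u0 = a.a.(0\{a} + 0\{b} + b.0 | b.0) :: =a=> u1
  u1 = a.(0\{a} + 0\{b} + b.0 | b.0) :: =a=> u2
  u2 = 0\{a} + 0\{b} + b.0 | b.0 :: =b=> u3, =b=> u4
  u3 = 0 | b.0 :: =b=> u5
  u4 = b.0 | 0 :: =b=> u5
  u5 = 0 | 0 :: (no moves)
LTS(Q): 6 reachable states
  v0 = a.b.(0\{a} + 0\{b} + b.0 | b.0) :: =a=> v1
  v1 = b.(0\{a} + 0\{b} + b.0 | b.0) :: =b=> v2
  v2 = 0\{a} + 0\{b} + b.0 | b.0 :: =b=> v3, =b=> v4
  v3 = 0 | b.0 :: =b=> v5
  v4 = b.0 | 0 :: =b=> v5
  v5 = 0 | 0 :: (no moves)
Coarsest stable partition (strong bisimilarity classes):
  B0 = {u0}
  B1 = {u1}
  B2 = {u2, v2}
  B3 = {u3, u4, v3, v4}
  B4 = {u5, v5}
  B5 = {v0}
  B6 = {v1}
u0 ∈ B0, v0 ∈ B5 → different blocks

NO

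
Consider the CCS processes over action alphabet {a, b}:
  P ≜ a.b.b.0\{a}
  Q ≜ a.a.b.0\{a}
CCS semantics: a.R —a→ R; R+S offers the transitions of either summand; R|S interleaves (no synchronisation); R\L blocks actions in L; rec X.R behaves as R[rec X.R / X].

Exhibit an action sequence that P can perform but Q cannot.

ab

Reachable graph of P (4 states):
  s0 = a.b.b.0\{a} → --a--▸ s1
  s1 = b.b.0\{a} → --b--▸ s2
  s2 = b.0\{a} → --b--▸ s3
  s3 = 0\{a} → ·
Reachable graph of Q (4 states):
  t0 = a.a.b.0\{a} → --a--▸ t1
  t1 = a.b.0\{a} → --a--▸ t2
  t2 = b.0\{a} → --b--▸ t3
  t3 = 0\{a} → ·
Trace ⟨ab⟩ through P, begin at {s0}:
  after a @ step 1: {s1}
  after b @ step 2: {s2}
  — P admits the full trace.
Trace ⟨ab⟩ through Q, begin at {t0}:
  after a @ step 1: {t1}
  after b @ step 2: no successor for Q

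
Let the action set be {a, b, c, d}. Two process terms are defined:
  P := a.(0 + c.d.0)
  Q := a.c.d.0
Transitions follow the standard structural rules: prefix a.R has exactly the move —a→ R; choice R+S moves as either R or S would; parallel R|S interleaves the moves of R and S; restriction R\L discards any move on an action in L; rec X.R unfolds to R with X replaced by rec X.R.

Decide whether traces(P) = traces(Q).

LTS(P): 4 reachable states
  u0 = a.(0 + c.d.0) :: =a=> u1
  u1 = 0 + c.d.0 :: =c=> u2
  u2 = d.0 :: =d=> u3
  u3 = 0 :: ·
LTS(Q): 4 reachable states
  v0 = a.c.d.0 :: =a=> v1
  v1 = c.d.0 :: =c=> v2
  v2 = d.0 :: =d=> v3
  v3 = 0 :: ·
Coarsest stable partition (strong bisimilarity classes):
  B0 = {u0, v0}
  B1 = {u1, v1}
  B2 = {u2, v2}
  B3 = {u3, v3}
u0 ∈ B0, v0 ∈ B0 → same block
Bisimilar ⇒ trace-equivalent.

YES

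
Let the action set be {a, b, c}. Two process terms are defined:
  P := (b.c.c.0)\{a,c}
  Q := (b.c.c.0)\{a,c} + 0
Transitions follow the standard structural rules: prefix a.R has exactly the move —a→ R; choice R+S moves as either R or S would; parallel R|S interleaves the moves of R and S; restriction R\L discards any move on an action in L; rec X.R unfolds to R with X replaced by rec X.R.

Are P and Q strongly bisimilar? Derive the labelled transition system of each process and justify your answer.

P's transition system — 2 states:
  u0 = (b.c.c.0)\{a,c} ⊢ —b→ u1
  u1 = (c.c.0)\{a,c} ⊢ (no moves)
Q's transition system — 2 states:
  v0 = (b.c.c.0)\{a,c} + 0 ⊢ —b→ v1
  v1 = (c.c.0)\{a,c} ⊢ (no moves)
Partition-refinement fixed point:
  B0 = {u0, v0}
  B1 = {u1, v1}
u0 ∈ B0, v0 ∈ B0 → same block

bisimilar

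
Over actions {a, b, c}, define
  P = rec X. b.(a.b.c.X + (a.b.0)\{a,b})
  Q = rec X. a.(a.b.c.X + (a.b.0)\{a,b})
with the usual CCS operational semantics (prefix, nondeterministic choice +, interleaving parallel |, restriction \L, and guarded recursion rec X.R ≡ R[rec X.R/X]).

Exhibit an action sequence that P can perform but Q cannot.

b

P's transition system — 4 states:
  s0 = rec X. b.(a.b.c.X + (a.b.0)\{a,b}) | -b-> s1
  s1 = a.b.c.(rec X. b.(a.b.c.X + (a.b.0)\{a,b})) + (a.b.0)\{a,b} | -a-> s2
  s2 = b.c.(rec X. b.(a.b.c.X + (a.b.0)\{a,b})) | -b-> s3
  s3 = c.(rec X. b.(a.b.c.X + (a.b.0)\{a,b})) | -c-> s0
Q's transition system — 4 states:
  t0 = rec X. a.(a.b.c.X + (a.b.0)\{a,b}) | -a-> t1
  t1 = a.b.c.(rec X. a.(a.b.c.X + (a.b.0)\{a,b})) + (a.b.0)\{a,b} | -a-> t2
  t2 = b.c.(rec X. a.(a.b.c.X + (a.b.0)\{a,b})) | -b-> t3
  t3 = c.(rec X. a.(a.b.c.X + (a.b.0)\{a,b})) | -c-> t0
Trace ⟨b⟩ through P, begin at {s0}:
  step 1 (b): {s1}
  ✓ P
Trace ⟨b⟩ through Q, begin at {t0}:
  step 1 (b): ∅ (Q stuck)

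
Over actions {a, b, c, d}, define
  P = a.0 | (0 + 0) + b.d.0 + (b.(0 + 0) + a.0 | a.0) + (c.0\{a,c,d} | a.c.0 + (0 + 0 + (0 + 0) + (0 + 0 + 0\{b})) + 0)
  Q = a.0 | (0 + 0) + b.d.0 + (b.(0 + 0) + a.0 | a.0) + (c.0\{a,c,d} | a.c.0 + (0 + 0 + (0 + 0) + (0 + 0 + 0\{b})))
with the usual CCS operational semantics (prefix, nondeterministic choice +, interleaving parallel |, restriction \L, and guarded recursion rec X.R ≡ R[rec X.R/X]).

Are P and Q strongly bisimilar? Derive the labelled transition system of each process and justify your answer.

LTS(P): 13 reachable states
  m0 = a.0 | (0 + 0) + b.d.0 + (b.(0 + 0) + a.0 | a.0) + (c.0\{a,c,d} | a.c.0 + (0 + 0 + (0 + 0) + (0 + 0 + 0\{b})) + 0) | =a=> m1, =a=> m2, =a=> m3, =a=> m4, =b=> m5, =b=> m6, =c=> m7
  m1 = 0 | (0 + 0) | (no moves)
  m2 = 0 | a.0 | =a=> m8
  m3 = a.0 | 0 | =a=> m8
  m4 = c.0\{a,c,d} | c.0 | =c=> m10, =c=> m9
  m5 = 0 + 0 | (no moves)
  m6 = d.0 | =d=> m11
  m7 = 0\{a,c,d} | a.c.0 | =a=> m9
  m8 = 0 | 0 | (no moves)
  m9 = 0\{a,c,d} | c.0 | =c=> m12
  m10 = c.0\{a,c,d} | 0 | =c=> m12
  m11 = 0 | (no moves)
  m12 = 0\{a,c,d} | 0 | (no moves)
LTS(Q): 13 reachable states
  n0 = a.0 | (0 + 0) + b.d.0 + (b.(0 + 0) + a.0 | a.0) + (c.0\{a,c,d} | a.c.0 + (0 + 0 + (0 + 0) + (0 + 0 + 0\{b}))) | =a=> n1, =a=> n2, =a=> n3, =a=> n4, =b=> n5, =b=> n6, =c=> n7
  n1 = 0 | (0 + 0) | (no moves)
  n2 = 0 | a.0 | =a=> n8
  n3 = a.0 | 0 | =a=> n8
  n4 = c.0\{a,c,d} | c.0 | =c=> n10, =c=> n9
  n5 = 0 + 0 | (no moves)
  n6 = d.0 | =d=> n11
  n7 = 0\{a,c,d} | a.c.0 | =a=> n9
  n8 = 0 | 0 | (no moves)
  n9 = 0\{a,c,d} | c.0 | =c=> n12
  n10 = c.0\{a,c,d} | 0 | =c=> n12
  n11 = 0 | (no moves)
  n12 = 0\{a,c,d} | 0 | (no moves)
Coarsest stable partition (strong bisimilarity classes):
  B0 = {m0, n0}
  B1 = {m1, m11, m12, m5, m8, n1, n11, n12, n5, n8}
  B2 = {m2, m3, n2, n3}
  B3 = {m7, n7}
  B4 = {m10, m9, n10, n9}
  B5 = {m4, n4}
  B6 = {m6, n6}
m0 ∈ B0, n0 ∈ B0 → same block

bisimilar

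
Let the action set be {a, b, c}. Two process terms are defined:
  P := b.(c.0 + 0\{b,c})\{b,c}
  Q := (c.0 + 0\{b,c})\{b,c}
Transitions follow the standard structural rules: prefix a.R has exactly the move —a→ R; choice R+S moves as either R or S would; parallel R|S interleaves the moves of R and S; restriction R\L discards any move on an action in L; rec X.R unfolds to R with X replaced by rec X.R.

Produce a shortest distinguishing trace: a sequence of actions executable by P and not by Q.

b

LTS(P): 2 reachable states
  s0 = b.(c.0 + 0\{b,c})\{b,c} | ··b··> s1
  s1 = (c.0 + 0\{b,c})\{b,c} | stopped
LTS(Q): 1 reachable states
  t0 = (c.0 + 0\{b,c})\{b,c} | stopped
Trace ⟨b⟩ through P, begin at {s0}:
  step 1 (b): {s1}
  ✓ P
Trace ⟨b⟩ through Q, begin at {t0}:
  step 1 (b): ∅ (Q stuck)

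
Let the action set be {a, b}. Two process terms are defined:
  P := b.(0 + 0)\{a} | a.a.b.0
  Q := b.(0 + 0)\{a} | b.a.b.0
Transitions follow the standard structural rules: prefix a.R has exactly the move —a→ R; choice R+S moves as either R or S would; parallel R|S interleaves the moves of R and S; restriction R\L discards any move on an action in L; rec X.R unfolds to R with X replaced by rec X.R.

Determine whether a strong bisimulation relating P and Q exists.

LTS(P): 8 reachable states
  u0 = b.(0 + 0)\{a} | a.a.b.0 has moves -a-> u1, -b-> u2
  u1 = b.(0 + 0)\{a} | a.b.0 has moves -a-> u3, -b-> u4
  u2 = (0 + 0)\{a} | a.a.b.0 has moves -a-> u4
  u3 = b.(0 + 0)\{a} | b.0 has moves -b-> u5, -b-> u6
  u4 = (0 + 0)\{a} | a.b.0 has moves -a-> u5
  u5 = (0 + 0)\{a} | b.0 has moves -b-> u7
  u6 = b.(0 + 0)\{a} | 0 has moves -b-> u7
  u7 = (0 + 0)\{a} | 0 has moves ∅
LTS(Q): 8 reachable states
  v0 = b.(0 + 0)\{a} | b.a.b.0 has moves -b-> v1, -b-> v2
  v1 = (0 + 0)\{a} | b.a.b.0 has moves -b-> v3
  v2 = b.(0 + 0)\{a} | a.b.0 has moves -a-> v4, -b-> v3
  v3 = (0 + 0)\{a} | a.b.0 has moves -a-> v5
  v4 = b.(0 + 0)\{a} | b.0 has moves -b-> v5, -b-> v6
  v5 = (0 + 0)\{a} | b.0 has moves -b-> v7
  v6 = b.(0 + 0)\{a} | 0 has moves -b-> v7
  v7 = (0 + 0)\{a} | 0 has moves ∅
Partition-refinement fixed point:
  B0 = {u0}
  B1 = {u1, v2}
  B2 = {u4, v3}
  B3 = {u5, u6, v5, v6}
  B4 = {u7, v7}
  B5 = {u3, v4}
  B6 = {u2}
  B7 = {v0}
  B8 = {v1}
u0 ∈ B0, v0 ∈ B7 → different blocks

not bisimilar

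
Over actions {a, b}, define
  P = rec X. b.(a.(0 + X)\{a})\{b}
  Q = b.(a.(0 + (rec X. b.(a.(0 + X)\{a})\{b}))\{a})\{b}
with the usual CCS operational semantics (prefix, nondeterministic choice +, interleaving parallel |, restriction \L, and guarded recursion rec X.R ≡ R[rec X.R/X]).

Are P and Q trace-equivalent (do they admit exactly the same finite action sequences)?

LTS(P): 3 reachable states
  m0 = rec X. b.(a.(0 + X)\{a})\{b} → ··b··> m1
  m1 = (a.(0 + (rec X. b.(a.(0 + X)\{a})\{b}))\{a})\{b} → ··a··> m2
  m2 = (0 + (rec X. b.(a.(0 + X)\{a})\{b}))\{a}\{b} → deadlocked
LTS(Q): 3 reachable states
  n0 = b.(a.(0 + (rec X. b.(a.(0 + X)\{a})\{b}))\{a})\{b} → ··b··> n1
  n1 = (a.(0 + (rec X. b.(a.(0 + X)\{a})\{b}))\{a})\{b} → ··a··> n2
  n2 = (0 + (rec X. b.(a.(0 + X)\{a})\{b}))\{a}\{b} → deadlocked
Bisimilarity quotient blocks:
  B0 = {m0, n0}
  B1 = {m1, n1}
  B2 = {m2, n2}
m0 ∈ B0, n0 ∈ B0 → same block
Bisimilar ⇒ trace-equivalent.

traces(P) = traces(Q)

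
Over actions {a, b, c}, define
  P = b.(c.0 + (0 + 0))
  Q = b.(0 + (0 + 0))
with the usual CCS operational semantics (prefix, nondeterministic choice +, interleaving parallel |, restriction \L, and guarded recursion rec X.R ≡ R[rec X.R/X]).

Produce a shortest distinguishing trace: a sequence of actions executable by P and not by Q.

Reachable graph of P (3 states):
  u0 = b.(c.0 + (0 + 0)) → --b--▸ u1
  u1 = c.0 + (0 + 0) → --c--▸ u2
  u2 = 0 → ·
Reachable graph of Q (2 states):
  v0 = b.(0 + (0 + 0)) → --b--▸ v1
  v1 = 0 + (0 + 0) → ·
Run σ = ⟨bc⟩ on P: start {u0}
  after b @ step 1: {u1}
  after c @ step 2: {u2}
  P completes σ.
Run σ = ⟨bc⟩ on Q: start {v0}
  after b @ step 1: {v1}
  after c @ step 2: ∅  — Q cannot continue

bc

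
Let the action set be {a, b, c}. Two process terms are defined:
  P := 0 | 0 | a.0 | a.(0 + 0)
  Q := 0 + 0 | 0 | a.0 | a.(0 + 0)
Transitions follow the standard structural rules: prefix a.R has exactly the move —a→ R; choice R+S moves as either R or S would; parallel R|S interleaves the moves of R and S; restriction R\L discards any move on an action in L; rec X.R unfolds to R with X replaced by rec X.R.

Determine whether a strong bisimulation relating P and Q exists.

LTS(P): 4 reachable states
  p0 = 0 | 0 | a.0 | a.(0 + 0) has moves -a-> p1, -a-> p2
  p1 = 0 | 0 | 0 | a.(0 + 0) has moves -a-> p3
  p2 = 0 | 0 | a.0 | (0 + 0) has moves -a-> p3
  p3 = 0 | 0 | 0 | (0 + 0) has moves stopped
LTS(Q): 4 reachable states
  q0 = 0 + 0 | 0 | a.0 | a.(0 + 0) has moves -a-> q1, -a-> q2
  q1 = 0 | 0 | 0 | a.(0 + 0) has moves -a-> q3
  q2 = 0 | 0 | a.0 | (0 + 0) has moves -a-> q3
  q3 = 0 | 0 | 0 | (0 + 0) has moves stopped
Partition-refinement fixed point:
  B0 = {p0, q0}
  B1 = {p1, p2, q1, q2}
  B2 = {p3, q3}
p0 ∈ B0, q0 ∈ B0 → same block

YES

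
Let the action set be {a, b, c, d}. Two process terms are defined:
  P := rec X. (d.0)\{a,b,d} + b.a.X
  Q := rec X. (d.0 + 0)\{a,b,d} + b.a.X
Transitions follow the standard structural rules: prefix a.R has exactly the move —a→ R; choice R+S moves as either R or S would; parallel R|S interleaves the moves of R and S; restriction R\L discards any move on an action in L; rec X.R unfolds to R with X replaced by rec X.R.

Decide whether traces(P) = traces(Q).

trace-equivalent

LTS(P): 2 reachable states
  s0 = rec X. (d.0)\{a,b,d} + b.a.X → =b=> s1
  s1 = a.(rec X. (d.0)\{a,b,d} + b.a.X) → =a=> s0
LTS(Q): 2 reachable states
  t0 = rec X. (d.0 + 0)\{a,b,d} + b.a.X → =b=> t1
  t1 = a.(rec X. (d.0 + 0)\{a,b,d} + b.a.X) → =a=> t0
Bisimilarity quotient blocks:
  B0 = {s0, t0}
  B1 = {s1, t1}
s0 ∈ B0, t0 ∈ B0 → same block
Bisimilar ⇒ trace-equivalent.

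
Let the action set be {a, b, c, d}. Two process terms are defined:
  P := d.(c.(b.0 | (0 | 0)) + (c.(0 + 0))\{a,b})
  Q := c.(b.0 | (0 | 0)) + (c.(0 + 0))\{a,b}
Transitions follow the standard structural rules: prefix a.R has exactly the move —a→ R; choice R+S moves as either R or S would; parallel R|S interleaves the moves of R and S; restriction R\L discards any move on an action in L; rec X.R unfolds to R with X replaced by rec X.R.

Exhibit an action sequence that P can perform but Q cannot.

d

P's transition system — 5 states:
  p0 = d.(c.(b.0 | (0 | 0)) + (c.(0 + 0))\{a,b}) has moves —d→ p1
  p1 = c.(b.0 | (0 | 0)) + (c.(0 + 0))\{a,b} has moves —c→ p2, —c→ p3
  p2 = (0 + 0)\{a,b} has moves (no moves)
  p3 = b.0 | (0 | 0) has moves —b→ p4
  p4 = 0 | (0 | 0) has moves (no moves)
Q's transition system — 4 states:
  q0 = c.(b.0 | (0 | 0)) + (c.(0 + 0))\{a,b} has moves —c→ q1, —c→ q2
  q1 = (0 + 0)\{a,b} has moves (no moves)
  q2 = b.0 | (0 | 0) has moves —b→ q3
  q3 = 0 | (0 | 0) has moves (no moves)
Executing d from P (initial set {p0}):
  after d @ step 1: {p1}
  ✓ P
Executing d from Q (initial set {q0}):
  after d @ step 1: ∅ (Q stuck)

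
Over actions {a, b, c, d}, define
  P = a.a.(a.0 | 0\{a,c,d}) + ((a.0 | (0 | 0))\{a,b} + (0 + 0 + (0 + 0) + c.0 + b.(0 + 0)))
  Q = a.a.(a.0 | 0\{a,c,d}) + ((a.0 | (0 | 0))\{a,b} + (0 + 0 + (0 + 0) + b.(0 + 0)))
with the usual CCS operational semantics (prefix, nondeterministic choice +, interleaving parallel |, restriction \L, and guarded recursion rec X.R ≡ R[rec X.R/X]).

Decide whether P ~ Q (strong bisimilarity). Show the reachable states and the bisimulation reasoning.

Reachable graph of P (6 states):
  m0 = a.a.(a.0 | 0\{a,c,d}) + ((a.0 | (0 | 0))\{a,b} + (0 + 0 + (0 + 0) + c.0 + b.(0 + 0))) → -a-> m1, -b-> m2, -c-> m3
  m1 = a.(a.0 | 0\{a,c,d}) → -a-> m4
  m2 = 0 + 0 → ∅
  m3 = 0 → ∅
  m4 = a.0 | 0\{a,c,d} → -a-> m5
  m5 = 0 | 0\{a,c,d} → ∅
Reachable graph of Q (5 states):
  n0 = a.a.(a.0 | 0\{a,c,d}) + ((a.0 | (0 | 0))\{a,b} + (0 + 0 + (0 + 0) + b.(0 + 0))) → -a-> n1, -b-> n2
  n1 = a.(a.0 | 0\{a,c,d}) → -a-> n3
  n2 = 0 + 0 → ∅
  n3 = a.0 | 0\{a,c,d} → -a-> n4
  n4 = 0 | 0\{a,c,d} → ∅
Coarsest stable partition (strong bisimilarity classes):
  B0 = {m0}
  B1 = {m2, m3, m5, n2, n4}
  B2 = {m1, n1}
  B3 = {m4, n3}
  B4 = {n0}
m0 ∈ B0, n0 ∈ B4 → different blocks

NO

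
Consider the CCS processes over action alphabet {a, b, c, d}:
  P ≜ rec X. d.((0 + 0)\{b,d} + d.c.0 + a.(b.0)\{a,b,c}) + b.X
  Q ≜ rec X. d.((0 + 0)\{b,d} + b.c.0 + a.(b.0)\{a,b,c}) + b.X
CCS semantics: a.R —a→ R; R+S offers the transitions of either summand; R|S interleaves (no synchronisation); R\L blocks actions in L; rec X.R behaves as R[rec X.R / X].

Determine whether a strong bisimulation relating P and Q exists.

P's transition system — 5 states:
  u0 = rec X. d.((0 + 0)\{b,d} + d.c.0 + a.(b.0)\{a,b,c}) + b.X ⊢ ··b··> u0, ··d··> u1
  u1 = (0 + 0)\{b,d} + d.c.0 + a.(b.0)\{a,b,c} ⊢ ··a··> u2, ··d··> u3
  u2 = (b.0)\{a,b,c} ⊢ deadlocked
  u3 = c.0 ⊢ ··c··> u4
  u4 = 0 ⊢ deadlocked
Q's transition system — 5 states:
  v0 = rec X. d.((0 + 0)\{b,d} + b.c.0 + a.(b.0)\{a,b,c}) + b.X ⊢ ··b··> v0, ··d··> v1
  v1 = (0 + 0)\{b,d} + b.c.0 + a.(b.0)\{a,b,c} ⊢ ··a··> v2, ··b··> v3
  v2 = (b.0)\{a,b,c} ⊢ deadlocked
  v3 = c.0 ⊢ ··c··> v4
  v4 = 0 ⊢ deadlocked
Coarsest stable partition (strong bisimilarity classes):
  B0 = {u0}
  B1 = {u1}
  B2 = {u3, v3}
  B3 = {u2, u4, v2, v4}
  B4 = {v0}
  B5 = {v1}
u0 ∈ B0, v0 ∈ B4 → different blocks

P ≁ Q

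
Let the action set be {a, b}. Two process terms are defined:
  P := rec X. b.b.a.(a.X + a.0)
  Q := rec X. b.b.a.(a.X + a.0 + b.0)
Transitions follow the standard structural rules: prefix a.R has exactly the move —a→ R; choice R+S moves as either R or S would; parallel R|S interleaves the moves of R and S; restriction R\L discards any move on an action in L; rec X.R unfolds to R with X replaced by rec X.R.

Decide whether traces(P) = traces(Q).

traces(P) ≠ traces(Q) — witness ⟨bbab⟩

P's transition system — 5 states:
  u0 = rec X. b.b.a.(a.X + a.0) :: -b-> u1
  u1 = b.a.(a.(rec X. b.b.a.(a.X + a.0)) + a.0) :: -b-> u2
  u2 = a.(a.(rec X. b.b.a.(a.X + a.0)) + a.0) :: -a-> u3
  u3 = a.(rec X. b.b.a.(a.X + a.0)) + a.0 :: -a-> u0, -a-> u4
  u4 = 0 :: deadlocked
Q's transition system — 5 states:
  v0 = rec X. b.b.a.(a.X + a.0 + b.0) :: -b-> v1
  v1 = b.a.(a.(rec X. b.b.a.(a.X + a.0 + b.0)) + a.0 + b.0) :: -b-> v2
  v2 = a.(a.(rec X. b.b.a.(a.X + a.0 + b.0)) + a.0 + b.0) :: -a-> v3
  v3 = a.(rec X. b.b.a.(a.X + a.0 + b.0)) + a.0 + b.0 :: -a-> v0, -a-> v4, -b-> v4
  v4 = 0 :: deadlocked
Trace ⟨bbab⟩ through Q, begin at {v0}:
  step 1 (b): {v1}
  step 2 (b): {v2}
  step 3 (a): {v3}
  step 4 (b): {v4}
  Q completes σ.
Trace ⟨bbab⟩ through P, begin at {u0}:
  step 1 (b): {u1}
  step 2 (b): {u2}
  step 3 (a): {u3}
  step 4 (b): ∅ (P stuck)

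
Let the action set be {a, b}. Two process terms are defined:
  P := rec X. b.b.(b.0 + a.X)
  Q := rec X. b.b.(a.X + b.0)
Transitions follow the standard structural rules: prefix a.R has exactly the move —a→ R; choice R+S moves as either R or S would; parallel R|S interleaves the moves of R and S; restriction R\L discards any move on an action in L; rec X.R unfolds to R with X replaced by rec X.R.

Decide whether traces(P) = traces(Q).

Reachable graph of P (4 states):
  m0 = rec X. b.b.(b.0 + a.X) ⊢ -b-> m1
  m1 = b.(b.0 + a.(rec X. b.b.(b.0 + a.X))) ⊢ -b-> m2
  m2 = b.0 + a.(rec X. b.b.(b.0 + a.X)) ⊢ -a-> m0, -b-> m3
  m3 = 0 ⊢ (no moves)
Reachable graph of Q (4 states):
  n0 = rec X. b.b.(a.X + b.0) ⊢ -b-> n1
  n1 = b.(a.(rec X. b.b.(a.X + b.0)) + b.0) ⊢ -b-> n2
  n2 = a.(rec X. b.b.(a.X + b.0)) + b.0 ⊢ -a-> n0, -b-> n3
  n3 = 0 ⊢ (no moves)
Coarsest stable partition (strong bisimilarity classes):
  B0 = {m0, n0}
  B1 = {m1, n1}
  B2 = {m2, n2}
  B3 = {m3, n3}
m0 ∈ B0, n0 ∈ B0 → same block
Bisimilar ⇒ trace-equivalent.

trace-equivalent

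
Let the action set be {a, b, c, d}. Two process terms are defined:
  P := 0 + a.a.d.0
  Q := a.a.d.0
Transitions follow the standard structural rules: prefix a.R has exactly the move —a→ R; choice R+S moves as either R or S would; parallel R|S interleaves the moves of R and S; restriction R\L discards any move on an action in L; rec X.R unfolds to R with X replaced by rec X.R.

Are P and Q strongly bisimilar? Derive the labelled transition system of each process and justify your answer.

Reachable graph of P (4 states):
  s0 = 0 + a.a.d.0 → ··a··> s1
  s1 = a.d.0 → ··a··> s2
  s2 = d.0 → ··d··> s3
  s3 = 0 → (no moves)
Reachable graph of Q (4 states):
  t0 = a.a.d.0 → ··a··> t1
  t1 = a.d.0 → ··a··> t2
  t2 = d.0 → ··d··> t3
  t3 = 0 → (no moves)
Coarsest stable partition (strong bisimilarity classes):
  B0 = {s0, t0}
  B1 = {s1, t1}
  B2 = {s2, t2}
  B3 = {s3, t3}
s0 ∈ B0, t0 ∈ B0 → same block

P ~ Q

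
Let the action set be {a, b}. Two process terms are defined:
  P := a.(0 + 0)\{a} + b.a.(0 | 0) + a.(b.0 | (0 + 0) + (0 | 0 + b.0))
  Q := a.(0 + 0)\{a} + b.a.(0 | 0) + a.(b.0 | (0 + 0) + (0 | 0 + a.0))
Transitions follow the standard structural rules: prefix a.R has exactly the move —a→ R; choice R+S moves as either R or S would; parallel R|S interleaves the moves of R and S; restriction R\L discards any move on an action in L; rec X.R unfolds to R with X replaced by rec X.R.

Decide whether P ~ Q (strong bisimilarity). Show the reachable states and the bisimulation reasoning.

LTS(P): 7 reachable states
  u0 = a.(0 + 0)\{a} + b.a.(0 | 0) + a.(b.0 | (0 + 0) + (0 | 0 + b.0)) has moves =a=> u1, =a=> u2, =b=> u3
  u1 = (0 + 0)\{a} has moves deadlocked
  u2 = b.0 | (0 + 0) + (0 | 0 + b.0) has moves =b=> u4, =b=> u5
  u3 = a.(0 | 0) has moves =a=> u6
  u4 = 0 has moves deadlocked
  u5 = 0 | (0 + 0) has moves deadlocked
  u6 = 0 | 0 has moves deadlocked
LTS(Q): 7 reachable states
  v0 = a.(0 + 0)\{a} + b.a.(0 | 0) + a.(b.0 | (0 + 0) + (0 | 0 + a.0)) has moves =a=> v1, =a=> v2, =b=> v3
  v1 = (0 + 0)\{a} has moves deadlocked
  v2 = b.0 | (0 + 0) + (0 | 0 + a.0) has moves =a=> v4, =b=> v5
  v3 = a.(0 | 0) has moves =a=> v6
  v4 = 0 has moves deadlocked
  v5 = 0 | (0 + 0) has moves deadlocked
  v6 = 0 | 0 has moves deadlocked
Bisimilarity quotient blocks:
  B0 = {u0}
  B1 = {u1, u4, u5, u6, v1, v4, v5, v6}
  B2 = {u2}
  B3 = {u3, v3}
  B4 = {v0}
  B5 = {v2}
u0 ∈ B0, v0 ∈ B4 → different blocks

P ≁ Q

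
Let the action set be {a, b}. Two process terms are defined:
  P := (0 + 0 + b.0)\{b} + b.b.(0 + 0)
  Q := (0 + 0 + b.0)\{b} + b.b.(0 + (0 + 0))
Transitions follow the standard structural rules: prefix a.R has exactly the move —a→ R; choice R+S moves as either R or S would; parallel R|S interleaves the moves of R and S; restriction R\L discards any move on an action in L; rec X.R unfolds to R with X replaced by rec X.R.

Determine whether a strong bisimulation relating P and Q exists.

bisimilar

P's transition system — 3 states:
  u0 = (0 + 0 + b.0)\{b} + b.b.(0 + 0) has moves -b-> u1
  u1 = b.(0 + 0) has moves -b-> u2
  u2 = 0 + 0 has moves (no moves)
Q's transition system — 3 states:
  v0 = (0 + 0 + b.0)\{b} + b.b.(0 + (0 + 0)) has moves -b-> v1
  v1 = b.(0 + (0 + 0)) has moves -b-> v2
  v2 = 0 + (0 + 0) has moves (no moves)
Coarsest stable partition (strong bisimilarity classes):
  B0 = {u0, v0}
  B1 = {u1, v1}
  B2 = {u2, v2}
u0 ∈ B0, v0 ∈ B0 → same block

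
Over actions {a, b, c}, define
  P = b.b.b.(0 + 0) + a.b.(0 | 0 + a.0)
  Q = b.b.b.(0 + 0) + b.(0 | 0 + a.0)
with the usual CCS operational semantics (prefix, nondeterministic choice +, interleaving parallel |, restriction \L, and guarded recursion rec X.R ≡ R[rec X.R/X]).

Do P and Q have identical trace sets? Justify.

NO — witness ⟨a⟩

Reachable graph of P (7 states):
  u0 = b.b.b.(0 + 0) + a.b.(0 | 0 + a.0) → =a=> u1, =b=> u2
  u1 = b.(0 | 0 + a.0) → =b=> u3
  u2 = b.b.(0 + 0) → =b=> u4
  u3 = 0 | 0 + a.0 → =a=> u5
  u4 = b.(0 + 0) → =b=> u6
  u5 = 0 → ·
  u6 = 0 + 0 → ·
Reachable graph of Q (6 states):
  v0 = b.b.b.(0 + 0) + b.(0 | 0 + a.0) → =b=> v1, =b=> v2
  v1 = 0 | 0 + a.0 → =a=> v3
  v2 = b.b.(0 + 0) → =b=> v4
  v3 = 0 → ·
  v4 = b.(0 + 0) → =b=> v5
  v5 = 0 + 0 → ·
Run σ = ⟨a⟩ on P: start {u0}
  step 1 (a): {u1}
  ✓ P
Run σ = ⟨a⟩ on Q: start {v0}
  step 1 (a): ∅ (Q stuck)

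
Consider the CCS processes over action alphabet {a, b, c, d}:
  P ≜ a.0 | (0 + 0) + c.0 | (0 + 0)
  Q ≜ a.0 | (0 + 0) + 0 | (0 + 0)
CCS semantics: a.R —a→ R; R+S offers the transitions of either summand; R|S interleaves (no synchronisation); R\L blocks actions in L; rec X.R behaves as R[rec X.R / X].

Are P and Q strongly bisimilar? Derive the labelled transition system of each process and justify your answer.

P ≁ Q

LTS(P): 2 reachable states
  s0 = a.0 | (0 + 0) + c.0 | (0 + 0) ⊢ --a--▸ s1, --c--▸ s1
  s1 = 0 | (0 + 0) ⊢ ·
LTS(Q): 2 reachable states
  t0 = a.0 | (0 + 0) + 0 | (0 + 0) ⊢ --a--▸ t1
  t1 = 0 | (0 + 0) ⊢ ·
Partition-refinement fixed point:
  B0 = {s0}
  B1 = {s1, t1}
  B2 = {t0}
s0 ∈ B0, t0 ∈ B2 → different blocks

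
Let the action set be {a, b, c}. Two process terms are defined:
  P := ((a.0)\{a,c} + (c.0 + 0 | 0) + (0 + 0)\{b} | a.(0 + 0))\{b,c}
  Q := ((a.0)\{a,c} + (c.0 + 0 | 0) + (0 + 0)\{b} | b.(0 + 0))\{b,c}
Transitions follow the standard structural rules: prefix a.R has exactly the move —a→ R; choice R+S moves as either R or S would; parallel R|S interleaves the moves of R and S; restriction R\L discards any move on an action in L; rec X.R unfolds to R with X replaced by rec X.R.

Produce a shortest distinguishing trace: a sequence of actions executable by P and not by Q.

a

Reachable graph of P (2 states):
  u0 = ((a.0)\{a,c} + (c.0 + 0 | 0) + (0 + 0)\{b} | a.(0 + 0))\{b,c} | =a=> u1
  u1 = ((0 + 0)\{b} | (0 + 0))\{b,c} | deadlocked
Reachable graph of Q (1 states):
  v0 = ((a.0)\{a,c} + (c.0 + 0 | 0) + (0 + 0)\{b} | b.(0 + 0))\{b,c} | deadlocked
Trace ⟨a⟩ through P, begin at {u0}:
  after a @ step 1: {u1}
  P completes σ.
Trace ⟨a⟩ through Q, begin at {v0}:
  after a @ step 1: ∅  — Q cannot continue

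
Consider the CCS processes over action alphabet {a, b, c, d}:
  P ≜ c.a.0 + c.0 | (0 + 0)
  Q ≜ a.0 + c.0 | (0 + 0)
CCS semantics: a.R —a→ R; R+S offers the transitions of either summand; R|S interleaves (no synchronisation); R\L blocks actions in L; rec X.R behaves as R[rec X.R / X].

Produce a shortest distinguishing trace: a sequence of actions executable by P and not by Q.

ca

P's transition system — 4 states:
  p0 = c.a.0 + c.0 | (0 + 0) ⊢ --c--▸ p1, --c--▸ p2
  p1 = 0 | (0 + 0) ⊢ ∅
  p2 = a.0 ⊢ --a--▸ p3
  p3 = 0 ⊢ ∅
Q's transition system — 3 states:
  q0 = a.0 + c.0 | (0 + 0) ⊢ --a--▸ q1, --c--▸ q2
  q1 = 0 ⊢ ∅
  q2 = 0 | (0 + 0) ⊢ ∅
Executing ca from P (initial set {p0}):
  step 1 (c): {p1, p2}
  step 2 (a): {p3}
  — P admits the full trace.
Executing ca from Q (initial set {q0}):
  step 1 (c): {q2}
  step 2 (a): no successor for Q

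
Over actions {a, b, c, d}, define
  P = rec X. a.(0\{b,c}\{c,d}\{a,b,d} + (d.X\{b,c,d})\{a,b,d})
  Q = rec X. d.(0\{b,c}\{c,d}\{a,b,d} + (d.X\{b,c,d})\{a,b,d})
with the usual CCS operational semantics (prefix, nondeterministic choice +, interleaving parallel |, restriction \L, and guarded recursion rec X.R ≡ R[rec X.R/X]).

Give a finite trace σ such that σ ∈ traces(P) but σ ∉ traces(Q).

a

Reachable graph of P (2 states):
  m0 = rec X. a.(0\{b,c}\{c,d}\{a,b,d} + (d.X\{b,c,d})\{a,b,d}) ⊢ —a→ m1
  m1 = 0\{b,c}\{c,d}\{a,b,d} + (d.(rec X. a.(0\{b,c}\{c,d}\{a,b,d} + (d.X\{b,c,d})\{a,b,d}))\{b,c,d})\{a,b,d} ⊢ deadlocked
Reachable graph of Q (2 states):
  n0 = rec X. d.(0\{b,c}\{c,d}\{a,b,d} + (d.X\{b,c,d})\{a,b,d}) ⊢ —d→ n1
  n1 = 0\{b,c}\{c,d}\{a,b,d} + (d.(rec X. d.(0\{b,c}\{c,d}\{a,b,d} + (d.X\{b,c,d})\{a,b,d}))\{b,c,d})\{a,b,d} ⊢ deadlocked
Run σ = ⟨a⟩ on P: start {m0}
  step 1 (a): {m1}
  ✓ P
Run σ = ⟨a⟩ on Q: start {n0}
  step 1 (a): ∅ (Q stuck)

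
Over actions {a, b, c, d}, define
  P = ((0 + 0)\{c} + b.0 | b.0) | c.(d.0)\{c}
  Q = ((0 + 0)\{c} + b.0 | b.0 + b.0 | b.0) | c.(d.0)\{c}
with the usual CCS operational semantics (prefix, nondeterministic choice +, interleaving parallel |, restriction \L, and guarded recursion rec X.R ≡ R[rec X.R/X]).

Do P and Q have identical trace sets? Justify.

YES

LTS(P): 12 reachable states
  p0 = ((0 + 0)\{c} + b.0 | b.0) | c.(d.0)\{c} | --b--▸ p1, --b--▸ p2, --c--▸ p3
  p1 = 0 | b.0 | c.(d.0)\{c} | --b--▸ p4, --c--▸ p5
  p2 = b.0 | 0 | c.(d.0)\{c} | --b--▸ p4, --c--▸ p6
  p3 = ((0 + 0)\{c} + b.0 | b.0) | (d.0)\{c} | --b--▸ p5, --b--▸ p6, --d--▸ p7
  p4 = 0 | 0 | c.(d.0)\{c} | --c--▸ p8
  p5 = 0 | b.0 | (d.0)\{c} | --b--▸ p8, --d--▸ p9
  p6 = b.0 | 0 | (d.0)\{c} | --b--▸ p8, --d--▸ p10
  p7 = ((0 + 0)\{c} + b.0 | b.0) | 0\{c} | --b--▸ p10, --b--▸ p9
  p8 = 0 | 0 | (d.0)\{c} | --d--▸ p11
  p9 = 0 | b.0 | 0\{c} | --b--▸ p11
  p10 = b.0 | 0 | 0\{c} | --b--▸ p11
  p11 = 0 | 0 | 0\{c} | ·
LTS(Q): 12 reachable states
  q0 = ((0 + 0)\{c} + b.0 | b.0 + b.0 | b.0) | c.(d.0)\{c} | --b--▸ q1, --b--▸ q2, --c--▸ q3
  q1 = 0 | b.0 | c.(d.0)\{c} | --b--▸ q4, --c--▸ q5
  q2 = b.0 | 0 | c.(d.0)\{c} | --b--▸ q4, --c--▸ q6
  q3 = ((0 + 0)\{c} + b.0 | b.0 + b.0 | b.0) | (d.0)\{c} | --b--▸ q5, --b--▸ q6, --d--▸ q7
  q4 = 0 | 0 | c.(d.0)\{c} | --c--▸ q8
  q5 = 0 | b.0 | (d.0)\{c} | --b--▸ q8, --d--▸ q9
  q6 = b.0 | 0 | (d.0)\{c} | --b--▸ q8, --d--▸ q10
  q7 = ((0 + 0)\{c} + b.0 | b.0 + b.0 | b.0) | 0\{c} | --b--▸ q10, --b--▸ q9
  q8 = 0 | 0 | (d.0)\{c} | --d--▸ q11
  q9 = 0 | b.0 | 0\{c} | --b--▸ q11
  q10 = b.0 | 0 | 0\{c} | --b--▸ q11
  q11 = 0 | 0 | 0\{c} | ·
Bisimilarity quotient blocks:
  B0 = {p0, q0}
  B1 = {p1, p2, q1, q2}
  B2 = {p4, q4}
  B3 = {p8, q8}
  B4 = {p11, q11}
  B5 = {p5, p6, q5, q6}
  B6 = {p10, p9, q10, q9}
  B7 = {p3, q3}
  B8 = {p7, q7}
p0 ∈ B0, q0 ∈ B0 → same block
Bisimilar ⇒ trace-equivalent.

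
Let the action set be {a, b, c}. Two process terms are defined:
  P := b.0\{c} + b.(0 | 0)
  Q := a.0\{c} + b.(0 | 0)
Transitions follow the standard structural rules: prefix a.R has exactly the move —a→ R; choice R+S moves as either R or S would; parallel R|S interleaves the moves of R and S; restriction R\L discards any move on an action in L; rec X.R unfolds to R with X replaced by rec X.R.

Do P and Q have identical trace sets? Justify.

LTS(P): 3 reachable states
  p0 = b.0\{c} + b.(0 | 0) | —b→ p1, —b→ p2
  p1 = 0 | 0 | stopped
  p2 = 0\{c} | stopped
LTS(Q): 3 reachable states
  q0 = a.0\{c} + b.(0 | 0) | —a→ q1, —b→ q2
  q1 = 0\{c} | stopped
  q2 = 0 | 0 | stopped
Executing a from Q (initial set {q0}):
  after a @ step 1: {q1}
  — Q admits the full trace.
Executing a from P (initial set {p0}):
  after a @ step 1: ∅ (P stuck)

trace-distinct — witness ⟨a⟩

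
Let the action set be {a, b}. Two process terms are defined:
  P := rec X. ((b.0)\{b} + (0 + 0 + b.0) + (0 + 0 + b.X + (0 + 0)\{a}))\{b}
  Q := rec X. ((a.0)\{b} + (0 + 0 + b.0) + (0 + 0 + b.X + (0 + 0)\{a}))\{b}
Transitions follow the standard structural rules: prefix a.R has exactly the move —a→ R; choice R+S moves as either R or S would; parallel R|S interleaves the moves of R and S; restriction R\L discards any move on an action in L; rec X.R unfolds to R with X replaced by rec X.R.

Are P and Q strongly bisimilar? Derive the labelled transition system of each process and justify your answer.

LTS(P): 1 reachable states
  s0 = rec X. ((b.0)\{b} + (0 + 0 + b.0) + (0 + 0 + b.X + (0 + 0)\{a}))\{b} → stopped
LTS(Q): 2 reachable states
  t0 = rec X. ((a.0)\{b} + (0 + 0 + b.0) + (0 + 0 + b.X + (0 + 0)\{a}))\{b} → --a--▸ t1
  t1 = 0\{b}\{b} → stopped
Partition-refinement fixed point:
  B0 = {s0, t1}
  B1 = {t0}
s0 ∈ B0, t0 ∈ B1 → different blocks

NO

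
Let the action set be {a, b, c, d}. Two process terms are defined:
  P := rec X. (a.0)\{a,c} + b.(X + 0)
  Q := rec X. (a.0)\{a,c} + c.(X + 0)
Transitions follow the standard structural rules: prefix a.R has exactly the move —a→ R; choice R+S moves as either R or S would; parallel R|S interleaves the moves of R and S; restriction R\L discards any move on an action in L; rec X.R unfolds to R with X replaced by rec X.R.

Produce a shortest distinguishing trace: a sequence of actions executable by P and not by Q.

P's transition system — 2 states:
  u0 = rec X. (a.0)\{a,c} + b.(X + 0) has moves --b--▸ u1
  u1 = (rec X. (a.0)\{a,c} + b.(X + 0)) + 0 has moves --b--▸ u1
Q's transition system — 2 states:
  v0 = rec X. (a.0)\{a,c} + c.(X + 0) has moves --c--▸ v1
  v1 = (rec X. (a.0)\{a,c} + c.(X + 0)) + 0 has moves --c--▸ v1
Trace ⟨b⟩ through P, begin at {u0}:
  [1] b ⇒ {u1}
  P completes σ.
Trace ⟨b⟩ through Q, begin at {v0}:
  [1] b ⇒ ∅ (Q stuck)

b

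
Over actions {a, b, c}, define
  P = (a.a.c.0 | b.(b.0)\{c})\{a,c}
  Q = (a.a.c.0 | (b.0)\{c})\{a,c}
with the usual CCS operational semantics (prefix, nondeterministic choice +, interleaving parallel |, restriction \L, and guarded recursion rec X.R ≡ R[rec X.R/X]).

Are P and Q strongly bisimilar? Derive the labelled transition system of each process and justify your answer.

P's transition system — 3 states:
  u0 = (a.a.c.0 | b.(b.0)\{c})\{a,c} | --b--▸ u1
  u1 = (a.a.c.0 | (b.0)\{c})\{a,c} | --b--▸ u2
  u2 = (a.a.c.0 | 0\{c})\{a,c} | ∅
Q's transition system — 2 states:
  v0 = (a.a.c.0 | (b.0)\{c})\{a,c} | --b--▸ v1
  v1 = (a.a.c.0 | 0\{c})\{a,c} | ∅
Partition-refinement fixed point:
  B0 = {u0}
  B1 = {u1, v0}
  B2 = {u2, v1}
u0 ∈ B0, v0 ∈ B1 → different blocks

not bisimilar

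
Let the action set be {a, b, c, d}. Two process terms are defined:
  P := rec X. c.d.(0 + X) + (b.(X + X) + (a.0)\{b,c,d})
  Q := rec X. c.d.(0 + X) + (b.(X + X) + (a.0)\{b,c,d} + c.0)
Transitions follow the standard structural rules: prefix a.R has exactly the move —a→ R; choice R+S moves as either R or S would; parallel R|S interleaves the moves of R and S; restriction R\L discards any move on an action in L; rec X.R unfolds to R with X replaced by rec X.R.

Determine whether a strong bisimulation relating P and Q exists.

not bisimilar

LTS(P): 5 reachable states
  s0 = rec X. c.d.(0 + X) + (b.(X + X) + (a.0)\{b,c,d}) has moves —a→ s1, —b→ s2, —c→ s3
  s1 = 0\{b,c,d} has moves stopped
  s2 = (rec X. c.d.(0 + X) + (b.(X + X) + (a.0)\{b,c,d})) + (rec X. c.d.(0 + X) + (b.(X + X) + (a.0)\{b,c,d})) has moves —a→ s1, —b→ s2, —c→ s3
  s3 = d.(0 + (rec X. c.d.(0 + X) + (b.(X + X) + (a.0)\{b,c,d}))) has moves —d→ s4
  s4 = 0 + (rec X. c.d.(0 + X) + (b.(X + X) + (a.0)\{b,c,d})) has moves —a→ s1, —b→ s2, —c→ s3
LTS(Q): 6 reachable states
  t0 = rec X. c.d.(0 + X) + (b.(X + X) + (a.0)\{b,c,d} + c.0) has moves —a→ t1, —b→ t2, —c→ t3, —c→ t4
  t1 = 0\{b,c,d} has moves stopped
  t2 = (rec X. c.d.(0 + X) + (b.(X + X) + (a.0)\{b,c,d} + c.0)) + (rec X. c.d.(0 + X) + (b.(X + X) + (a.0)\{b,c,d} + c.0)) has moves —a→ t1, —b→ t2, —c→ t3, —c→ t4
  t3 = 0 has moves stopped
  t4 = d.(0 + (rec X. c.d.(0 + X) + (b.(X + X) + (a.0)\{b,c,d} + c.0))) has moves —d→ t5
  t5 = 0 + (rec X. c.d.(0 + X) + (b.(X + X) + (a.0)\{b,c,d} + c.0)) has moves —a→ t1, —b→ t2, —c→ t3, —c→ t4
Coarsest stable partition (strong bisimilarity classes):
  B0 = {s0, s2, s4}
  B1 = {s1, t1, t3}
  B2 = {s3}
  B3 = {t0, t2, t5}
  B4 = {t4}
s0 ∈ B0, t0 ∈ B3 → different blocks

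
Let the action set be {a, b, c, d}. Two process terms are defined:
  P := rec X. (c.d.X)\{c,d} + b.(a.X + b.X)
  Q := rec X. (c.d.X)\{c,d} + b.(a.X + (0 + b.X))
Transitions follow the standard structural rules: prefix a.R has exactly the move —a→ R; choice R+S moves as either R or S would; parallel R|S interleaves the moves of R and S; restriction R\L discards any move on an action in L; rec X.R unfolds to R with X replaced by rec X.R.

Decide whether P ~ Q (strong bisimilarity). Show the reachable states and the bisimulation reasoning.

YES

LTS(P): 2 reachable states
  m0 = rec X. (c.d.X)\{c,d} + b.(a.X + b.X) has moves —b→ m1
  m1 = a.(rec X. (c.d.X)\{c,d} + b.(a.X + b.X)) + b.(rec X. (c.d.X)\{c,d} + b.(a.X + b.X)) has moves —a→ m0, —b→ m0
LTS(Q): 2 reachable states
  n0 = rec X. (c.d.X)\{c,d} + b.(a.X + (0 + b.X)) has moves —b→ n1
  n1 = a.(rec X. (c.d.X)\{c,d} + b.(a.X + (0 + b.X))) + (0 + b.(rec X. (c.d.X)\{c,d} + b.(a.X + (0 + b.X)))) has moves —a→ n0, —b→ n0
Bisimilarity quotient blocks:
  B0 = {m0, n0}
  B1 = {m1, n1}
m0 ∈ B0, n0 ∈ B0 → same block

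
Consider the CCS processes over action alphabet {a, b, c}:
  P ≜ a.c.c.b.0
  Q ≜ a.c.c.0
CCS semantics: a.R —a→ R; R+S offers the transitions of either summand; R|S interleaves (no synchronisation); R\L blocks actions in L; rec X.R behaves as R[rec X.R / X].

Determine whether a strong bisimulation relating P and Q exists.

NO

Reachable graph of P (5 states):
  s0 = a.c.c.b.0 ⊢ --a--▸ s1
  s1 = c.c.b.0 ⊢ --c--▸ s2
  s2 = c.b.0 ⊢ --c--▸ s3
  s3 = b.0 ⊢ --b--▸ s4
  s4 = 0 ⊢ stopped
Reachable graph of Q (4 states):
  t0 = a.c.c.0 ⊢ --a--▸ t1
  t1 = c.c.0 ⊢ --c--▸ t2
  t2 = c.0 ⊢ --c--▸ t3
  t3 = 0 ⊢ stopped
Bisimilarity quotient blocks:
  B0 = {s0}
  B1 = {s1}
  B2 = {s2}
  B3 = {s3}
  B4 = {s4, t3}
  B5 = {t0}
  B6 = {t1}
  B7 = {t2}
s0 ∈ B0, t0 ∈ B5 → different blocks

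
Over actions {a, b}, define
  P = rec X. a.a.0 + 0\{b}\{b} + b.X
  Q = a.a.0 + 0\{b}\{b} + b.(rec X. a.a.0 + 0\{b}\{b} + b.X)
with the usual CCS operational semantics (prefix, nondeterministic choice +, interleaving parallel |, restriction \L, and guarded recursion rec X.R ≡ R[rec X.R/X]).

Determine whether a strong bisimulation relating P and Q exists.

YES

LTS(P): 3 reachable states
  u0 = rec X. a.a.0 + 0\{b}\{b} + b.X has moves —a→ u1, —b→ u0
  u1 = a.0 has moves —a→ u2
  u2 = 0 has moves ·
LTS(Q): 4 reachable states
  v0 = a.a.0 + 0\{b}\{b} + b.(rec X. a.a.0 + 0\{b}\{b} + b.X) has moves —a→ v1, —b→ v2
  v1 = a.0 has moves —a→ v3
  v2 = rec X. a.a.0 + 0\{b}\{b} + b.X has moves —a→ v1, —b→ v2
  v3 = 0 has moves ·
Partition-refinement fixed point:
  B0 = {u0, v0, v2}
  B1 = {u1, v1}
  B2 = {u2, v3}
u0 ∈ B0, v0 ∈ B0 → same block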